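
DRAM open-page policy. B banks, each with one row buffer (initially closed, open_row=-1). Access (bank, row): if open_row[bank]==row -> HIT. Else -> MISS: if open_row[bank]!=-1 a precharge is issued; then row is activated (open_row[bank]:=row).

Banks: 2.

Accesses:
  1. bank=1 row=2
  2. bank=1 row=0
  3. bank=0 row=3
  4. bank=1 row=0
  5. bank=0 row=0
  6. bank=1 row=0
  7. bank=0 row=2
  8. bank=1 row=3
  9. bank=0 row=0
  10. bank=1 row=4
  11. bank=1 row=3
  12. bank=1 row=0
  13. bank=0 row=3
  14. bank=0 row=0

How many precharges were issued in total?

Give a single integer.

Answer: 10

Derivation:
Acc 1: bank1 row2 -> MISS (open row2); precharges=0
Acc 2: bank1 row0 -> MISS (open row0); precharges=1
Acc 3: bank0 row3 -> MISS (open row3); precharges=1
Acc 4: bank1 row0 -> HIT
Acc 5: bank0 row0 -> MISS (open row0); precharges=2
Acc 6: bank1 row0 -> HIT
Acc 7: bank0 row2 -> MISS (open row2); precharges=3
Acc 8: bank1 row3 -> MISS (open row3); precharges=4
Acc 9: bank0 row0 -> MISS (open row0); precharges=5
Acc 10: bank1 row4 -> MISS (open row4); precharges=6
Acc 11: bank1 row3 -> MISS (open row3); precharges=7
Acc 12: bank1 row0 -> MISS (open row0); precharges=8
Acc 13: bank0 row3 -> MISS (open row3); precharges=9
Acc 14: bank0 row0 -> MISS (open row0); precharges=10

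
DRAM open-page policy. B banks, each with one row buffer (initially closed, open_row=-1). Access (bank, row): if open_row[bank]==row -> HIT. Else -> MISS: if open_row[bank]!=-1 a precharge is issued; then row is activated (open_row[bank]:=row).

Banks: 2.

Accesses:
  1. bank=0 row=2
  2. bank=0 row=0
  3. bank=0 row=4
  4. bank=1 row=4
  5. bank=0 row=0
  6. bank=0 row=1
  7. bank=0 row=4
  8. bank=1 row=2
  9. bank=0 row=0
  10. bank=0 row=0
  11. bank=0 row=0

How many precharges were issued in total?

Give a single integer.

Answer: 7

Derivation:
Acc 1: bank0 row2 -> MISS (open row2); precharges=0
Acc 2: bank0 row0 -> MISS (open row0); precharges=1
Acc 3: bank0 row4 -> MISS (open row4); precharges=2
Acc 4: bank1 row4 -> MISS (open row4); precharges=2
Acc 5: bank0 row0 -> MISS (open row0); precharges=3
Acc 6: bank0 row1 -> MISS (open row1); precharges=4
Acc 7: bank0 row4 -> MISS (open row4); precharges=5
Acc 8: bank1 row2 -> MISS (open row2); precharges=6
Acc 9: bank0 row0 -> MISS (open row0); precharges=7
Acc 10: bank0 row0 -> HIT
Acc 11: bank0 row0 -> HIT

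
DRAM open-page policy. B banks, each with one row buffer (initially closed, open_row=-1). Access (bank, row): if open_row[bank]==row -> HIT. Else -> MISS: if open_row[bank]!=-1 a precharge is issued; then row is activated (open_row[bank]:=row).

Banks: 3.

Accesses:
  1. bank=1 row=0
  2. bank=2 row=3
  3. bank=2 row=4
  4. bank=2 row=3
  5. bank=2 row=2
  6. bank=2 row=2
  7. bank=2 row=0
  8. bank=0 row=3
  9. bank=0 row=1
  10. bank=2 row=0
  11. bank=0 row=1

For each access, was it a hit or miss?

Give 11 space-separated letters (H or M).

Acc 1: bank1 row0 -> MISS (open row0); precharges=0
Acc 2: bank2 row3 -> MISS (open row3); precharges=0
Acc 3: bank2 row4 -> MISS (open row4); precharges=1
Acc 4: bank2 row3 -> MISS (open row3); precharges=2
Acc 5: bank2 row2 -> MISS (open row2); precharges=3
Acc 6: bank2 row2 -> HIT
Acc 7: bank2 row0 -> MISS (open row0); precharges=4
Acc 8: bank0 row3 -> MISS (open row3); precharges=4
Acc 9: bank0 row1 -> MISS (open row1); precharges=5
Acc 10: bank2 row0 -> HIT
Acc 11: bank0 row1 -> HIT

Answer: M M M M M H M M M H H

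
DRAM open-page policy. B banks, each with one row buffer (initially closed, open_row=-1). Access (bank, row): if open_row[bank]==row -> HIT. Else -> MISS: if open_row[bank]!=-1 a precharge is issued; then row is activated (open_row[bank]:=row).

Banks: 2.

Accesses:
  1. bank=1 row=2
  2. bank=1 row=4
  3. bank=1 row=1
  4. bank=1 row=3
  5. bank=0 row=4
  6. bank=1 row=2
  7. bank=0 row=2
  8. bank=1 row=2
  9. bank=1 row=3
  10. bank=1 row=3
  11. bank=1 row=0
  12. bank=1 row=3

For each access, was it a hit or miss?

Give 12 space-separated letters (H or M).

Answer: M M M M M M M H M H M M

Derivation:
Acc 1: bank1 row2 -> MISS (open row2); precharges=0
Acc 2: bank1 row4 -> MISS (open row4); precharges=1
Acc 3: bank1 row1 -> MISS (open row1); precharges=2
Acc 4: bank1 row3 -> MISS (open row3); precharges=3
Acc 5: bank0 row4 -> MISS (open row4); precharges=3
Acc 6: bank1 row2 -> MISS (open row2); precharges=4
Acc 7: bank0 row2 -> MISS (open row2); precharges=5
Acc 8: bank1 row2 -> HIT
Acc 9: bank1 row3 -> MISS (open row3); precharges=6
Acc 10: bank1 row3 -> HIT
Acc 11: bank1 row0 -> MISS (open row0); precharges=7
Acc 12: bank1 row3 -> MISS (open row3); precharges=8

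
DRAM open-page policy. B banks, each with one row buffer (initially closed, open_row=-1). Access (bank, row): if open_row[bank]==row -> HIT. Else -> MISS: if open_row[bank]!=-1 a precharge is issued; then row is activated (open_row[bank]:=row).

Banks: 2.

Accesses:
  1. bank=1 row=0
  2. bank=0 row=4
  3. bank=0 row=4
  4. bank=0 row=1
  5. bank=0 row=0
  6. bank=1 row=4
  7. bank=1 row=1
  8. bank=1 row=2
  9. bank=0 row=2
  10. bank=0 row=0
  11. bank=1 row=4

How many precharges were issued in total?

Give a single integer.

Answer: 8

Derivation:
Acc 1: bank1 row0 -> MISS (open row0); precharges=0
Acc 2: bank0 row4 -> MISS (open row4); precharges=0
Acc 3: bank0 row4 -> HIT
Acc 4: bank0 row1 -> MISS (open row1); precharges=1
Acc 5: bank0 row0 -> MISS (open row0); precharges=2
Acc 6: bank1 row4 -> MISS (open row4); precharges=3
Acc 7: bank1 row1 -> MISS (open row1); precharges=4
Acc 8: bank1 row2 -> MISS (open row2); precharges=5
Acc 9: bank0 row2 -> MISS (open row2); precharges=6
Acc 10: bank0 row0 -> MISS (open row0); precharges=7
Acc 11: bank1 row4 -> MISS (open row4); precharges=8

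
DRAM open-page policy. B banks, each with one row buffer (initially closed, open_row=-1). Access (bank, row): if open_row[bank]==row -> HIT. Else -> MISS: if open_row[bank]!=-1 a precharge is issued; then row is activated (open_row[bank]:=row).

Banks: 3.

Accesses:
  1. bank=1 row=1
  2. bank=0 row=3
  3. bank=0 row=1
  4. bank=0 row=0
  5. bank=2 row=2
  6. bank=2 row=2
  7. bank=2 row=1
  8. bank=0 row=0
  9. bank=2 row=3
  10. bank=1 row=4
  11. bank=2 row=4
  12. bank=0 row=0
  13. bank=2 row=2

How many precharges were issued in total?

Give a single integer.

Answer: 7

Derivation:
Acc 1: bank1 row1 -> MISS (open row1); precharges=0
Acc 2: bank0 row3 -> MISS (open row3); precharges=0
Acc 3: bank0 row1 -> MISS (open row1); precharges=1
Acc 4: bank0 row0 -> MISS (open row0); precharges=2
Acc 5: bank2 row2 -> MISS (open row2); precharges=2
Acc 6: bank2 row2 -> HIT
Acc 7: bank2 row1 -> MISS (open row1); precharges=3
Acc 8: bank0 row0 -> HIT
Acc 9: bank2 row3 -> MISS (open row3); precharges=4
Acc 10: bank1 row4 -> MISS (open row4); precharges=5
Acc 11: bank2 row4 -> MISS (open row4); precharges=6
Acc 12: bank0 row0 -> HIT
Acc 13: bank2 row2 -> MISS (open row2); precharges=7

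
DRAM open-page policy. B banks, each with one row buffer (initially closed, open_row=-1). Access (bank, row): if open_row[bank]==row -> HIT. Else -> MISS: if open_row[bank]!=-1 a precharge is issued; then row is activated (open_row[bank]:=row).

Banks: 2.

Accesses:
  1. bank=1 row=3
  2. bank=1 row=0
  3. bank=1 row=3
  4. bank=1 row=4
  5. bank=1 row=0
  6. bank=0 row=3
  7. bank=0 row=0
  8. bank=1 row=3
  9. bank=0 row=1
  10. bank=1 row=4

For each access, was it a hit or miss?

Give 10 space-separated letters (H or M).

Answer: M M M M M M M M M M

Derivation:
Acc 1: bank1 row3 -> MISS (open row3); precharges=0
Acc 2: bank1 row0 -> MISS (open row0); precharges=1
Acc 3: bank1 row3 -> MISS (open row3); precharges=2
Acc 4: bank1 row4 -> MISS (open row4); precharges=3
Acc 5: bank1 row0 -> MISS (open row0); precharges=4
Acc 6: bank0 row3 -> MISS (open row3); precharges=4
Acc 7: bank0 row0 -> MISS (open row0); precharges=5
Acc 8: bank1 row3 -> MISS (open row3); precharges=6
Acc 9: bank0 row1 -> MISS (open row1); precharges=7
Acc 10: bank1 row4 -> MISS (open row4); precharges=8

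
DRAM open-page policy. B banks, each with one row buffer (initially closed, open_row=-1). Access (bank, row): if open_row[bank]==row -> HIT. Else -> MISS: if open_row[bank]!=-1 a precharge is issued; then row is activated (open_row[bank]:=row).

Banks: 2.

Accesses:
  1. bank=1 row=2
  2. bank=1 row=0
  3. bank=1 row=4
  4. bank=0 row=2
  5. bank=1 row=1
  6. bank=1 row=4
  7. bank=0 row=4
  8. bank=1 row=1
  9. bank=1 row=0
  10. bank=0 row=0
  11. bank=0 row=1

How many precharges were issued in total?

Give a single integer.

Acc 1: bank1 row2 -> MISS (open row2); precharges=0
Acc 2: bank1 row0 -> MISS (open row0); precharges=1
Acc 3: bank1 row4 -> MISS (open row4); precharges=2
Acc 4: bank0 row2 -> MISS (open row2); precharges=2
Acc 5: bank1 row1 -> MISS (open row1); precharges=3
Acc 6: bank1 row4 -> MISS (open row4); precharges=4
Acc 7: bank0 row4 -> MISS (open row4); precharges=5
Acc 8: bank1 row1 -> MISS (open row1); precharges=6
Acc 9: bank1 row0 -> MISS (open row0); precharges=7
Acc 10: bank0 row0 -> MISS (open row0); precharges=8
Acc 11: bank0 row1 -> MISS (open row1); precharges=9

Answer: 9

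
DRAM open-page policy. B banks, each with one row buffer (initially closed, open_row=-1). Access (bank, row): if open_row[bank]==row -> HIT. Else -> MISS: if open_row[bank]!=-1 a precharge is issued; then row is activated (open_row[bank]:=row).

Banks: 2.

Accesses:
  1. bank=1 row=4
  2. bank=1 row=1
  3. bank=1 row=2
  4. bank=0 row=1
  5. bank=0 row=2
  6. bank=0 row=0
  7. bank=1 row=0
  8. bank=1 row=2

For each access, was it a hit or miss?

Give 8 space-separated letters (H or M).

Answer: M M M M M M M M

Derivation:
Acc 1: bank1 row4 -> MISS (open row4); precharges=0
Acc 2: bank1 row1 -> MISS (open row1); precharges=1
Acc 3: bank1 row2 -> MISS (open row2); precharges=2
Acc 4: bank0 row1 -> MISS (open row1); precharges=2
Acc 5: bank0 row2 -> MISS (open row2); precharges=3
Acc 6: bank0 row0 -> MISS (open row0); precharges=4
Acc 7: bank1 row0 -> MISS (open row0); precharges=5
Acc 8: bank1 row2 -> MISS (open row2); precharges=6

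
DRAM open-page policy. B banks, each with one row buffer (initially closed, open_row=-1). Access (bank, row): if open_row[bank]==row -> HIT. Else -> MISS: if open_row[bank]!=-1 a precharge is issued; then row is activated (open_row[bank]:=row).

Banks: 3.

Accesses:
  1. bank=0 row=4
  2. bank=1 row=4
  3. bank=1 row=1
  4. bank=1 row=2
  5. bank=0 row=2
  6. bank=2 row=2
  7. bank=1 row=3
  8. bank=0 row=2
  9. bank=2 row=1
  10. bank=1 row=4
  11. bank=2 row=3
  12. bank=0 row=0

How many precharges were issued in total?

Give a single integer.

Answer: 8

Derivation:
Acc 1: bank0 row4 -> MISS (open row4); precharges=0
Acc 2: bank1 row4 -> MISS (open row4); precharges=0
Acc 3: bank1 row1 -> MISS (open row1); precharges=1
Acc 4: bank1 row2 -> MISS (open row2); precharges=2
Acc 5: bank0 row2 -> MISS (open row2); precharges=3
Acc 6: bank2 row2 -> MISS (open row2); precharges=3
Acc 7: bank1 row3 -> MISS (open row3); precharges=4
Acc 8: bank0 row2 -> HIT
Acc 9: bank2 row1 -> MISS (open row1); precharges=5
Acc 10: bank1 row4 -> MISS (open row4); precharges=6
Acc 11: bank2 row3 -> MISS (open row3); precharges=7
Acc 12: bank0 row0 -> MISS (open row0); precharges=8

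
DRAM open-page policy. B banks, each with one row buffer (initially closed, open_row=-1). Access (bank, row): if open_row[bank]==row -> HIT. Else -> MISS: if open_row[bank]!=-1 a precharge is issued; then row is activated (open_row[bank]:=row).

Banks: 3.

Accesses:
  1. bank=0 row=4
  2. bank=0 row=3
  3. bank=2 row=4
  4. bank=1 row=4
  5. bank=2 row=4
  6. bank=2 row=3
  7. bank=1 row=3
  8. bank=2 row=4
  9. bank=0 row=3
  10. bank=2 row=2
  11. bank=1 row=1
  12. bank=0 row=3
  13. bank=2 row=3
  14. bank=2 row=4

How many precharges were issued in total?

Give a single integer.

Answer: 8

Derivation:
Acc 1: bank0 row4 -> MISS (open row4); precharges=0
Acc 2: bank0 row3 -> MISS (open row3); precharges=1
Acc 3: bank2 row4 -> MISS (open row4); precharges=1
Acc 4: bank1 row4 -> MISS (open row4); precharges=1
Acc 5: bank2 row4 -> HIT
Acc 6: bank2 row3 -> MISS (open row3); precharges=2
Acc 7: bank1 row3 -> MISS (open row3); precharges=3
Acc 8: bank2 row4 -> MISS (open row4); precharges=4
Acc 9: bank0 row3 -> HIT
Acc 10: bank2 row2 -> MISS (open row2); precharges=5
Acc 11: bank1 row1 -> MISS (open row1); precharges=6
Acc 12: bank0 row3 -> HIT
Acc 13: bank2 row3 -> MISS (open row3); precharges=7
Acc 14: bank2 row4 -> MISS (open row4); precharges=8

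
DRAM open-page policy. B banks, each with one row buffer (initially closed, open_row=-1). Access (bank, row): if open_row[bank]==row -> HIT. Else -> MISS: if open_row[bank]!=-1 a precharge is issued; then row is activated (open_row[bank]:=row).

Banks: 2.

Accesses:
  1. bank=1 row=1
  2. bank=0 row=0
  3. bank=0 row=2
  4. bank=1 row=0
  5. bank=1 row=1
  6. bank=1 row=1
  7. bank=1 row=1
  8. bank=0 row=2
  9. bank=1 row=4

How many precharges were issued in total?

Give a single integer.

Answer: 4

Derivation:
Acc 1: bank1 row1 -> MISS (open row1); precharges=0
Acc 2: bank0 row0 -> MISS (open row0); precharges=0
Acc 3: bank0 row2 -> MISS (open row2); precharges=1
Acc 4: bank1 row0 -> MISS (open row0); precharges=2
Acc 5: bank1 row1 -> MISS (open row1); precharges=3
Acc 6: bank1 row1 -> HIT
Acc 7: bank1 row1 -> HIT
Acc 8: bank0 row2 -> HIT
Acc 9: bank1 row4 -> MISS (open row4); precharges=4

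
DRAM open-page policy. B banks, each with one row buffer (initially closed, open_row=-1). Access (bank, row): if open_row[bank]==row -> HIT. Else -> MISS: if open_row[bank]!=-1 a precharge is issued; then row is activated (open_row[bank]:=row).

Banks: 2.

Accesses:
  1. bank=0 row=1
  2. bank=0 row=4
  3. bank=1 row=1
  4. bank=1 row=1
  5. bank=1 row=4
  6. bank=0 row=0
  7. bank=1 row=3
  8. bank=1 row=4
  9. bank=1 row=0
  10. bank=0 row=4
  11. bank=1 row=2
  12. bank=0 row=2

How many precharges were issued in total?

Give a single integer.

Answer: 9

Derivation:
Acc 1: bank0 row1 -> MISS (open row1); precharges=0
Acc 2: bank0 row4 -> MISS (open row4); precharges=1
Acc 3: bank1 row1 -> MISS (open row1); precharges=1
Acc 4: bank1 row1 -> HIT
Acc 5: bank1 row4 -> MISS (open row4); precharges=2
Acc 6: bank0 row0 -> MISS (open row0); precharges=3
Acc 7: bank1 row3 -> MISS (open row3); precharges=4
Acc 8: bank1 row4 -> MISS (open row4); precharges=5
Acc 9: bank1 row0 -> MISS (open row0); precharges=6
Acc 10: bank0 row4 -> MISS (open row4); precharges=7
Acc 11: bank1 row2 -> MISS (open row2); precharges=8
Acc 12: bank0 row2 -> MISS (open row2); precharges=9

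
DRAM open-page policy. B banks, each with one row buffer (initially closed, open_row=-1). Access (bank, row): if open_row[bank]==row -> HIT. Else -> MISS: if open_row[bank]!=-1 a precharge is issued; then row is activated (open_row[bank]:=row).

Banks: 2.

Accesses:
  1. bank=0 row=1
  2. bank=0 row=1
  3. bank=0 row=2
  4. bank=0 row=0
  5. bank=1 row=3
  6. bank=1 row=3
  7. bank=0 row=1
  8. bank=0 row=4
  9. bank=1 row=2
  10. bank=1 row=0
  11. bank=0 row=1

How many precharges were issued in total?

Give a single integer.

Acc 1: bank0 row1 -> MISS (open row1); precharges=0
Acc 2: bank0 row1 -> HIT
Acc 3: bank0 row2 -> MISS (open row2); precharges=1
Acc 4: bank0 row0 -> MISS (open row0); precharges=2
Acc 5: bank1 row3 -> MISS (open row3); precharges=2
Acc 6: bank1 row3 -> HIT
Acc 7: bank0 row1 -> MISS (open row1); precharges=3
Acc 8: bank0 row4 -> MISS (open row4); precharges=4
Acc 9: bank1 row2 -> MISS (open row2); precharges=5
Acc 10: bank1 row0 -> MISS (open row0); precharges=6
Acc 11: bank0 row1 -> MISS (open row1); precharges=7

Answer: 7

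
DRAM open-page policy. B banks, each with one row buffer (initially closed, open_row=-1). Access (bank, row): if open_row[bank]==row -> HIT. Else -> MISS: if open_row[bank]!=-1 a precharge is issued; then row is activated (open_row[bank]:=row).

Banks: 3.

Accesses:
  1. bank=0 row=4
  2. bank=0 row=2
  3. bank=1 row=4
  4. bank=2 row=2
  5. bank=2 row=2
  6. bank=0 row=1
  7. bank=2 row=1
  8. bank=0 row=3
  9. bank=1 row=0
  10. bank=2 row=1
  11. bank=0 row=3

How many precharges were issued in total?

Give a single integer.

Answer: 5

Derivation:
Acc 1: bank0 row4 -> MISS (open row4); precharges=0
Acc 2: bank0 row2 -> MISS (open row2); precharges=1
Acc 3: bank1 row4 -> MISS (open row4); precharges=1
Acc 4: bank2 row2 -> MISS (open row2); precharges=1
Acc 5: bank2 row2 -> HIT
Acc 6: bank0 row1 -> MISS (open row1); precharges=2
Acc 7: bank2 row1 -> MISS (open row1); precharges=3
Acc 8: bank0 row3 -> MISS (open row3); precharges=4
Acc 9: bank1 row0 -> MISS (open row0); precharges=5
Acc 10: bank2 row1 -> HIT
Acc 11: bank0 row3 -> HIT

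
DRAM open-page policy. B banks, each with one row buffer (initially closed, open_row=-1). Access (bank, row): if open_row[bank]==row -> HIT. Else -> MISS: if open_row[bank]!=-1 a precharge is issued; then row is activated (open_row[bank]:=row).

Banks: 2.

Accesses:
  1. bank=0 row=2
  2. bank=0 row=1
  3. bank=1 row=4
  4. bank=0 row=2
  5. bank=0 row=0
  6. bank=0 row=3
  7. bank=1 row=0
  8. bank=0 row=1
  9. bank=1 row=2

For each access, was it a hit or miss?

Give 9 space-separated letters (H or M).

Acc 1: bank0 row2 -> MISS (open row2); precharges=0
Acc 2: bank0 row1 -> MISS (open row1); precharges=1
Acc 3: bank1 row4 -> MISS (open row4); precharges=1
Acc 4: bank0 row2 -> MISS (open row2); precharges=2
Acc 5: bank0 row0 -> MISS (open row0); precharges=3
Acc 6: bank0 row3 -> MISS (open row3); precharges=4
Acc 7: bank1 row0 -> MISS (open row0); precharges=5
Acc 8: bank0 row1 -> MISS (open row1); precharges=6
Acc 9: bank1 row2 -> MISS (open row2); precharges=7

Answer: M M M M M M M M M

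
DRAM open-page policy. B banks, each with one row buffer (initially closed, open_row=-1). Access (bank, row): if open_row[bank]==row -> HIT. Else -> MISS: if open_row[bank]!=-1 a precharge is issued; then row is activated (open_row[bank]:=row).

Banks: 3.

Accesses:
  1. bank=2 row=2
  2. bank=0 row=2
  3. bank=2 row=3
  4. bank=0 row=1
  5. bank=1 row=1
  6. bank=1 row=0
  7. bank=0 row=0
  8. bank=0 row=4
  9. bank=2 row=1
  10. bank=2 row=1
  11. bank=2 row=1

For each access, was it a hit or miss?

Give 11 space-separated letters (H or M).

Answer: M M M M M M M M M H H

Derivation:
Acc 1: bank2 row2 -> MISS (open row2); precharges=0
Acc 2: bank0 row2 -> MISS (open row2); precharges=0
Acc 3: bank2 row3 -> MISS (open row3); precharges=1
Acc 4: bank0 row1 -> MISS (open row1); precharges=2
Acc 5: bank1 row1 -> MISS (open row1); precharges=2
Acc 6: bank1 row0 -> MISS (open row0); precharges=3
Acc 7: bank0 row0 -> MISS (open row0); precharges=4
Acc 8: bank0 row4 -> MISS (open row4); precharges=5
Acc 9: bank2 row1 -> MISS (open row1); precharges=6
Acc 10: bank2 row1 -> HIT
Acc 11: bank2 row1 -> HIT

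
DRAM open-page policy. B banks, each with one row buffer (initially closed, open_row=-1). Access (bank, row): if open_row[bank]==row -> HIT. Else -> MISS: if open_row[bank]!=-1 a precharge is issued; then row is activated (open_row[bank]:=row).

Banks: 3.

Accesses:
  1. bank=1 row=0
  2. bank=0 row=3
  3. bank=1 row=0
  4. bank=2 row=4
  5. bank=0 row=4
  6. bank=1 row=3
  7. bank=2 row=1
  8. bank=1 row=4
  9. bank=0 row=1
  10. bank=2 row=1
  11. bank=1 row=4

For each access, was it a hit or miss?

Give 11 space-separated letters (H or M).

Answer: M M H M M M M M M H H

Derivation:
Acc 1: bank1 row0 -> MISS (open row0); precharges=0
Acc 2: bank0 row3 -> MISS (open row3); precharges=0
Acc 3: bank1 row0 -> HIT
Acc 4: bank2 row4 -> MISS (open row4); precharges=0
Acc 5: bank0 row4 -> MISS (open row4); precharges=1
Acc 6: bank1 row3 -> MISS (open row3); precharges=2
Acc 7: bank2 row1 -> MISS (open row1); precharges=3
Acc 8: bank1 row4 -> MISS (open row4); precharges=4
Acc 9: bank0 row1 -> MISS (open row1); precharges=5
Acc 10: bank2 row1 -> HIT
Acc 11: bank1 row4 -> HIT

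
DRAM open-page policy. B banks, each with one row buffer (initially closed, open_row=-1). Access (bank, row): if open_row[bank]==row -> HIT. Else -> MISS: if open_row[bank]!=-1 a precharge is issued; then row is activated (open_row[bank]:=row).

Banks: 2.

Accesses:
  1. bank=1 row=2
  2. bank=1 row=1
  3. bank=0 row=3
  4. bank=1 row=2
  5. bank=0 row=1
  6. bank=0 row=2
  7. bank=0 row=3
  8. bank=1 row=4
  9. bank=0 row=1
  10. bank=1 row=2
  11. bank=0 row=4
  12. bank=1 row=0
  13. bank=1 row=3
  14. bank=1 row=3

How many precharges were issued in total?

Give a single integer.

Answer: 11

Derivation:
Acc 1: bank1 row2 -> MISS (open row2); precharges=0
Acc 2: bank1 row1 -> MISS (open row1); precharges=1
Acc 3: bank0 row3 -> MISS (open row3); precharges=1
Acc 4: bank1 row2 -> MISS (open row2); precharges=2
Acc 5: bank0 row1 -> MISS (open row1); precharges=3
Acc 6: bank0 row2 -> MISS (open row2); precharges=4
Acc 7: bank0 row3 -> MISS (open row3); precharges=5
Acc 8: bank1 row4 -> MISS (open row4); precharges=6
Acc 9: bank0 row1 -> MISS (open row1); precharges=7
Acc 10: bank1 row2 -> MISS (open row2); precharges=8
Acc 11: bank0 row4 -> MISS (open row4); precharges=9
Acc 12: bank1 row0 -> MISS (open row0); precharges=10
Acc 13: bank1 row3 -> MISS (open row3); precharges=11
Acc 14: bank1 row3 -> HIT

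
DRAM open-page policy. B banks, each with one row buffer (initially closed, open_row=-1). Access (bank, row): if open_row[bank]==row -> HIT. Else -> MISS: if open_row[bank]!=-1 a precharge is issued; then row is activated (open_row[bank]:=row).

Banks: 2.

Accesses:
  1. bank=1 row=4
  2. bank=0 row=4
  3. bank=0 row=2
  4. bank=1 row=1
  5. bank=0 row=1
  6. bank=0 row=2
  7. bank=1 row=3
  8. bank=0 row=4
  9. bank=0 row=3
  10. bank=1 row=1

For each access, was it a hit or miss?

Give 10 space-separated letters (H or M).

Answer: M M M M M M M M M M

Derivation:
Acc 1: bank1 row4 -> MISS (open row4); precharges=0
Acc 2: bank0 row4 -> MISS (open row4); precharges=0
Acc 3: bank0 row2 -> MISS (open row2); precharges=1
Acc 4: bank1 row1 -> MISS (open row1); precharges=2
Acc 5: bank0 row1 -> MISS (open row1); precharges=3
Acc 6: bank0 row2 -> MISS (open row2); precharges=4
Acc 7: bank1 row3 -> MISS (open row3); precharges=5
Acc 8: bank0 row4 -> MISS (open row4); precharges=6
Acc 9: bank0 row3 -> MISS (open row3); precharges=7
Acc 10: bank1 row1 -> MISS (open row1); precharges=8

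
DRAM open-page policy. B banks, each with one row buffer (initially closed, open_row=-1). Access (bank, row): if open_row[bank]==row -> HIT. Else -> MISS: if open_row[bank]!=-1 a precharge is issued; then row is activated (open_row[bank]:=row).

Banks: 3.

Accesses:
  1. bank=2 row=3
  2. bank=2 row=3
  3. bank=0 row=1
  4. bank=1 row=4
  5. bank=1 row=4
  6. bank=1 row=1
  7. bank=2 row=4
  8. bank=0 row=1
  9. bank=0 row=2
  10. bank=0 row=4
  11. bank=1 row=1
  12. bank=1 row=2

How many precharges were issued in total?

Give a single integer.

Acc 1: bank2 row3 -> MISS (open row3); precharges=0
Acc 2: bank2 row3 -> HIT
Acc 3: bank0 row1 -> MISS (open row1); precharges=0
Acc 4: bank1 row4 -> MISS (open row4); precharges=0
Acc 5: bank1 row4 -> HIT
Acc 6: bank1 row1 -> MISS (open row1); precharges=1
Acc 7: bank2 row4 -> MISS (open row4); precharges=2
Acc 8: bank0 row1 -> HIT
Acc 9: bank0 row2 -> MISS (open row2); precharges=3
Acc 10: bank0 row4 -> MISS (open row4); precharges=4
Acc 11: bank1 row1 -> HIT
Acc 12: bank1 row2 -> MISS (open row2); precharges=5

Answer: 5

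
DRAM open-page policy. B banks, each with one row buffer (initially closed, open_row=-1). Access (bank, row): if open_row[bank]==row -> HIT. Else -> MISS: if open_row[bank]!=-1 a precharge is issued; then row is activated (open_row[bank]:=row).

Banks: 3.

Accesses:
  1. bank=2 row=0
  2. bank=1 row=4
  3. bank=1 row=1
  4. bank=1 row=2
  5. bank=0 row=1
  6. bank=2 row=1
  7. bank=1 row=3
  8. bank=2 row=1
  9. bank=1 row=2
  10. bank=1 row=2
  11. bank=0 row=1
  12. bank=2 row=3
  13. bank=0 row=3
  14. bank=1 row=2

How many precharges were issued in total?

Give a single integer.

Answer: 7

Derivation:
Acc 1: bank2 row0 -> MISS (open row0); precharges=0
Acc 2: bank1 row4 -> MISS (open row4); precharges=0
Acc 3: bank1 row1 -> MISS (open row1); precharges=1
Acc 4: bank1 row2 -> MISS (open row2); precharges=2
Acc 5: bank0 row1 -> MISS (open row1); precharges=2
Acc 6: bank2 row1 -> MISS (open row1); precharges=3
Acc 7: bank1 row3 -> MISS (open row3); precharges=4
Acc 8: bank2 row1 -> HIT
Acc 9: bank1 row2 -> MISS (open row2); precharges=5
Acc 10: bank1 row2 -> HIT
Acc 11: bank0 row1 -> HIT
Acc 12: bank2 row3 -> MISS (open row3); precharges=6
Acc 13: bank0 row3 -> MISS (open row3); precharges=7
Acc 14: bank1 row2 -> HIT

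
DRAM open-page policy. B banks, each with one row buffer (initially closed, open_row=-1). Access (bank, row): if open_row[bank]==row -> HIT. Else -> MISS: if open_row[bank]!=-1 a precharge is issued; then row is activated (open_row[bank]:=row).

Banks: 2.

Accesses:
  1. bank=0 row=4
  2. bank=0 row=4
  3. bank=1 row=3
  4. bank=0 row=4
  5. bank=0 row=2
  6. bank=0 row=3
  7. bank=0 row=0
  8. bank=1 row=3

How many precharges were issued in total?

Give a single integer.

Answer: 3

Derivation:
Acc 1: bank0 row4 -> MISS (open row4); precharges=0
Acc 2: bank0 row4 -> HIT
Acc 3: bank1 row3 -> MISS (open row3); precharges=0
Acc 4: bank0 row4 -> HIT
Acc 5: bank0 row2 -> MISS (open row2); precharges=1
Acc 6: bank0 row3 -> MISS (open row3); precharges=2
Acc 7: bank0 row0 -> MISS (open row0); precharges=3
Acc 8: bank1 row3 -> HIT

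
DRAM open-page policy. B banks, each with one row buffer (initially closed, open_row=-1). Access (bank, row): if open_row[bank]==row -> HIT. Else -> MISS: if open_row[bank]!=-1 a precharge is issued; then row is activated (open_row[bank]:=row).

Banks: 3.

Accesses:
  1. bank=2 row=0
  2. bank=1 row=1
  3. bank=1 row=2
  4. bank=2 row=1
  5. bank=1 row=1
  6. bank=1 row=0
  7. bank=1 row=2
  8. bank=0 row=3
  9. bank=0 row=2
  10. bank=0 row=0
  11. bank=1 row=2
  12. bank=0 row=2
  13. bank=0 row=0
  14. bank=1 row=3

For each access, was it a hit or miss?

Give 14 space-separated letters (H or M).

Acc 1: bank2 row0 -> MISS (open row0); precharges=0
Acc 2: bank1 row1 -> MISS (open row1); precharges=0
Acc 3: bank1 row2 -> MISS (open row2); precharges=1
Acc 4: bank2 row1 -> MISS (open row1); precharges=2
Acc 5: bank1 row1 -> MISS (open row1); precharges=3
Acc 6: bank1 row0 -> MISS (open row0); precharges=4
Acc 7: bank1 row2 -> MISS (open row2); precharges=5
Acc 8: bank0 row3 -> MISS (open row3); precharges=5
Acc 9: bank0 row2 -> MISS (open row2); precharges=6
Acc 10: bank0 row0 -> MISS (open row0); precharges=7
Acc 11: bank1 row2 -> HIT
Acc 12: bank0 row2 -> MISS (open row2); precharges=8
Acc 13: bank0 row0 -> MISS (open row0); precharges=9
Acc 14: bank1 row3 -> MISS (open row3); precharges=10

Answer: M M M M M M M M M M H M M M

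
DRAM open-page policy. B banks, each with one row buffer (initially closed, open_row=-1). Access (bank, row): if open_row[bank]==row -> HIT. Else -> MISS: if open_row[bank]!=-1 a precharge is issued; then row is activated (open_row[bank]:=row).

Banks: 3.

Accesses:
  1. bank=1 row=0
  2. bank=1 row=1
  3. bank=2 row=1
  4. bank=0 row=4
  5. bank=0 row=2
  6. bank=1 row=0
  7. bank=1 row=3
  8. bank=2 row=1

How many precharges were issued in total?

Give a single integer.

Acc 1: bank1 row0 -> MISS (open row0); precharges=0
Acc 2: bank1 row1 -> MISS (open row1); precharges=1
Acc 3: bank2 row1 -> MISS (open row1); precharges=1
Acc 4: bank0 row4 -> MISS (open row4); precharges=1
Acc 5: bank0 row2 -> MISS (open row2); precharges=2
Acc 6: bank1 row0 -> MISS (open row0); precharges=3
Acc 7: bank1 row3 -> MISS (open row3); precharges=4
Acc 8: bank2 row1 -> HIT

Answer: 4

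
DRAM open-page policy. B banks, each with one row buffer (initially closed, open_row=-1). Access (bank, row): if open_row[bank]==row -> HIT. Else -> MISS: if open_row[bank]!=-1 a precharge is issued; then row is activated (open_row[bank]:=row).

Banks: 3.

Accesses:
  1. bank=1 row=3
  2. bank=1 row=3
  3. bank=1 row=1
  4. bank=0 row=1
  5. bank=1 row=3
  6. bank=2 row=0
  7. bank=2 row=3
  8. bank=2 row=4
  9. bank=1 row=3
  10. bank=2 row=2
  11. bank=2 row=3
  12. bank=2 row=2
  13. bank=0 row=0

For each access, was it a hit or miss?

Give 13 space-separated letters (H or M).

Acc 1: bank1 row3 -> MISS (open row3); precharges=0
Acc 2: bank1 row3 -> HIT
Acc 3: bank1 row1 -> MISS (open row1); precharges=1
Acc 4: bank0 row1 -> MISS (open row1); precharges=1
Acc 5: bank1 row3 -> MISS (open row3); precharges=2
Acc 6: bank2 row0 -> MISS (open row0); precharges=2
Acc 7: bank2 row3 -> MISS (open row3); precharges=3
Acc 8: bank2 row4 -> MISS (open row4); precharges=4
Acc 9: bank1 row3 -> HIT
Acc 10: bank2 row2 -> MISS (open row2); precharges=5
Acc 11: bank2 row3 -> MISS (open row3); precharges=6
Acc 12: bank2 row2 -> MISS (open row2); precharges=7
Acc 13: bank0 row0 -> MISS (open row0); precharges=8

Answer: M H M M M M M M H M M M M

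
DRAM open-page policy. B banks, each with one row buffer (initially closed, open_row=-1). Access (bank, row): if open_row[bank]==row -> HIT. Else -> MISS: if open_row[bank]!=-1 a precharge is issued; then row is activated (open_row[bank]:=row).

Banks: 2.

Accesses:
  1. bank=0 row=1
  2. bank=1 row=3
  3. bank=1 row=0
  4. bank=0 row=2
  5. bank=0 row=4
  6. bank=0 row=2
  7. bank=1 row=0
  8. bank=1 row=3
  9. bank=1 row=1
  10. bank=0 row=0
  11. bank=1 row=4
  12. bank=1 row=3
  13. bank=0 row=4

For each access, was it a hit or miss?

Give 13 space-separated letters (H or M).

Answer: M M M M M M H M M M M M M

Derivation:
Acc 1: bank0 row1 -> MISS (open row1); precharges=0
Acc 2: bank1 row3 -> MISS (open row3); precharges=0
Acc 3: bank1 row0 -> MISS (open row0); precharges=1
Acc 4: bank0 row2 -> MISS (open row2); precharges=2
Acc 5: bank0 row4 -> MISS (open row4); precharges=3
Acc 6: bank0 row2 -> MISS (open row2); precharges=4
Acc 7: bank1 row0 -> HIT
Acc 8: bank1 row3 -> MISS (open row3); precharges=5
Acc 9: bank1 row1 -> MISS (open row1); precharges=6
Acc 10: bank0 row0 -> MISS (open row0); precharges=7
Acc 11: bank1 row4 -> MISS (open row4); precharges=8
Acc 12: bank1 row3 -> MISS (open row3); precharges=9
Acc 13: bank0 row4 -> MISS (open row4); precharges=10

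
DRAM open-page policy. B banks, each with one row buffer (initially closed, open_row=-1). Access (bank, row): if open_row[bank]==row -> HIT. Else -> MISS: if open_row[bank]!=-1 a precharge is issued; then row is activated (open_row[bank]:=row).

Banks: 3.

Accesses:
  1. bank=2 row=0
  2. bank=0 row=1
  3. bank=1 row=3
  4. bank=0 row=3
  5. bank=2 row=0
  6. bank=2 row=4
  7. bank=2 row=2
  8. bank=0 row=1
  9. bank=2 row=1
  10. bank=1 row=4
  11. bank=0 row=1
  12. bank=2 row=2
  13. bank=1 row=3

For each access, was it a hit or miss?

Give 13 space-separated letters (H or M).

Acc 1: bank2 row0 -> MISS (open row0); precharges=0
Acc 2: bank0 row1 -> MISS (open row1); precharges=0
Acc 3: bank1 row3 -> MISS (open row3); precharges=0
Acc 4: bank0 row3 -> MISS (open row3); precharges=1
Acc 5: bank2 row0 -> HIT
Acc 6: bank2 row4 -> MISS (open row4); precharges=2
Acc 7: bank2 row2 -> MISS (open row2); precharges=3
Acc 8: bank0 row1 -> MISS (open row1); precharges=4
Acc 9: bank2 row1 -> MISS (open row1); precharges=5
Acc 10: bank1 row4 -> MISS (open row4); precharges=6
Acc 11: bank0 row1 -> HIT
Acc 12: bank2 row2 -> MISS (open row2); precharges=7
Acc 13: bank1 row3 -> MISS (open row3); precharges=8

Answer: M M M M H M M M M M H M M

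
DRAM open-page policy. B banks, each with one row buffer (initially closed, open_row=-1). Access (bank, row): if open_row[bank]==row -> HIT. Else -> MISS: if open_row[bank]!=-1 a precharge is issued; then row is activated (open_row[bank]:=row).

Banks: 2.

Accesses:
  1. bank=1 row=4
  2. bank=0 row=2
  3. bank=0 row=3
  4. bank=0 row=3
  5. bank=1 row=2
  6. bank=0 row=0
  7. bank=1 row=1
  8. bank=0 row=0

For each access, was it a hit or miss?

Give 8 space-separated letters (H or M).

Answer: M M M H M M M H

Derivation:
Acc 1: bank1 row4 -> MISS (open row4); precharges=0
Acc 2: bank0 row2 -> MISS (open row2); precharges=0
Acc 3: bank0 row3 -> MISS (open row3); precharges=1
Acc 4: bank0 row3 -> HIT
Acc 5: bank1 row2 -> MISS (open row2); precharges=2
Acc 6: bank0 row0 -> MISS (open row0); precharges=3
Acc 7: bank1 row1 -> MISS (open row1); precharges=4
Acc 8: bank0 row0 -> HIT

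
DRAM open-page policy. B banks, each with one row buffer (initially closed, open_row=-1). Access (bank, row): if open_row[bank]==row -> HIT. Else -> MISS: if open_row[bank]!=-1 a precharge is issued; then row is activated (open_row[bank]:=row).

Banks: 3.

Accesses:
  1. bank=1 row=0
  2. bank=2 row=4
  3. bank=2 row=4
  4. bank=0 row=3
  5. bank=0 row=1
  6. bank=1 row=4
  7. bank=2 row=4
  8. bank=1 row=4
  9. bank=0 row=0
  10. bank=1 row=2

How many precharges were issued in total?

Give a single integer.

Acc 1: bank1 row0 -> MISS (open row0); precharges=0
Acc 2: bank2 row4 -> MISS (open row4); precharges=0
Acc 3: bank2 row4 -> HIT
Acc 4: bank0 row3 -> MISS (open row3); precharges=0
Acc 5: bank0 row1 -> MISS (open row1); precharges=1
Acc 6: bank1 row4 -> MISS (open row4); precharges=2
Acc 7: bank2 row4 -> HIT
Acc 8: bank1 row4 -> HIT
Acc 9: bank0 row0 -> MISS (open row0); precharges=3
Acc 10: bank1 row2 -> MISS (open row2); precharges=4

Answer: 4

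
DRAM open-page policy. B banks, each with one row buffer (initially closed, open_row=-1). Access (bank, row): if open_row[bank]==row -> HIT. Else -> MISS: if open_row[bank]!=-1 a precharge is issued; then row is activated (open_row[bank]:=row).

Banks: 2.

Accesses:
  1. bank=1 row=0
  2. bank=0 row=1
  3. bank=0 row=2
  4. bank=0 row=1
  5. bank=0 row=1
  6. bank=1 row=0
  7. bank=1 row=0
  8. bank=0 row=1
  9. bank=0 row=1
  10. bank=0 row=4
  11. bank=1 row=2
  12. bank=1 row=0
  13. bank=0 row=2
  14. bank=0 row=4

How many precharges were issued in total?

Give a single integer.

Acc 1: bank1 row0 -> MISS (open row0); precharges=0
Acc 2: bank0 row1 -> MISS (open row1); precharges=0
Acc 3: bank0 row2 -> MISS (open row2); precharges=1
Acc 4: bank0 row1 -> MISS (open row1); precharges=2
Acc 5: bank0 row1 -> HIT
Acc 6: bank1 row0 -> HIT
Acc 7: bank1 row0 -> HIT
Acc 8: bank0 row1 -> HIT
Acc 9: bank0 row1 -> HIT
Acc 10: bank0 row4 -> MISS (open row4); precharges=3
Acc 11: bank1 row2 -> MISS (open row2); precharges=4
Acc 12: bank1 row0 -> MISS (open row0); precharges=5
Acc 13: bank0 row2 -> MISS (open row2); precharges=6
Acc 14: bank0 row4 -> MISS (open row4); precharges=7

Answer: 7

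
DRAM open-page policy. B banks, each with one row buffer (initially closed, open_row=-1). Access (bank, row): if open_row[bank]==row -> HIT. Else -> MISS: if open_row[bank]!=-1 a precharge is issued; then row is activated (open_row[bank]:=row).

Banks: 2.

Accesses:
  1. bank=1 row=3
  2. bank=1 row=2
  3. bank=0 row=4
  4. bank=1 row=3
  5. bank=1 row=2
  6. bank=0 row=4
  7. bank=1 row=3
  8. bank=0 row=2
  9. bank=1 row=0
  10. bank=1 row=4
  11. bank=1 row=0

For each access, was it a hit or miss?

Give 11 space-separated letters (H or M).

Acc 1: bank1 row3 -> MISS (open row3); precharges=0
Acc 2: bank1 row2 -> MISS (open row2); precharges=1
Acc 3: bank0 row4 -> MISS (open row4); precharges=1
Acc 4: bank1 row3 -> MISS (open row3); precharges=2
Acc 5: bank1 row2 -> MISS (open row2); precharges=3
Acc 6: bank0 row4 -> HIT
Acc 7: bank1 row3 -> MISS (open row3); precharges=4
Acc 8: bank0 row2 -> MISS (open row2); precharges=5
Acc 9: bank1 row0 -> MISS (open row0); precharges=6
Acc 10: bank1 row4 -> MISS (open row4); precharges=7
Acc 11: bank1 row0 -> MISS (open row0); precharges=8

Answer: M M M M M H M M M M M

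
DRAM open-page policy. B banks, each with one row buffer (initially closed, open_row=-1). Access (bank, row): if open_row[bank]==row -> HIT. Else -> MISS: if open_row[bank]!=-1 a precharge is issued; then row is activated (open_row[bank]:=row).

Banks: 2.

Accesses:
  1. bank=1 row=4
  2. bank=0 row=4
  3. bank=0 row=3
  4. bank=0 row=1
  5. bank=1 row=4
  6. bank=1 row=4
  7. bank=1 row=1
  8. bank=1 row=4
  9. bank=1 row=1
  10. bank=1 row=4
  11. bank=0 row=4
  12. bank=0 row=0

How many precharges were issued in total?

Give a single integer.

Acc 1: bank1 row4 -> MISS (open row4); precharges=0
Acc 2: bank0 row4 -> MISS (open row4); precharges=0
Acc 3: bank0 row3 -> MISS (open row3); precharges=1
Acc 4: bank0 row1 -> MISS (open row1); precharges=2
Acc 5: bank1 row4 -> HIT
Acc 6: bank1 row4 -> HIT
Acc 7: bank1 row1 -> MISS (open row1); precharges=3
Acc 8: bank1 row4 -> MISS (open row4); precharges=4
Acc 9: bank1 row1 -> MISS (open row1); precharges=5
Acc 10: bank1 row4 -> MISS (open row4); precharges=6
Acc 11: bank0 row4 -> MISS (open row4); precharges=7
Acc 12: bank0 row0 -> MISS (open row0); precharges=8

Answer: 8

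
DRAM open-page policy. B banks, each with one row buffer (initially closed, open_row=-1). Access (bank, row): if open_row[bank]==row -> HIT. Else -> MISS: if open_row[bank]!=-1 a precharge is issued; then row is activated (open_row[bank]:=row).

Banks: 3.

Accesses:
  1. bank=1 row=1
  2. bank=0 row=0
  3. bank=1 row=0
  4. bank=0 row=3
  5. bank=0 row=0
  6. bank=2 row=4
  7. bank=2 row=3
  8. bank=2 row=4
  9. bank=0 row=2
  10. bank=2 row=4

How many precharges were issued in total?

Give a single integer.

Answer: 6

Derivation:
Acc 1: bank1 row1 -> MISS (open row1); precharges=0
Acc 2: bank0 row0 -> MISS (open row0); precharges=0
Acc 3: bank1 row0 -> MISS (open row0); precharges=1
Acc 4: bank0 row3 -> MISS (open row3); precharges=2
Acc 5: bank0 row0 -> MISS (open row0); precharges=3
Acc 6: bank2 row4 -> MISS (open row4); precharges=3
Acc 7: bank2 row3 -> MISS (open row3); precharges=4
Acc 8: bank2 row4 -> MISS (open row4); precharges=5
Acc 9: bank0 row2 -> MISS (open row2); precharges=6
Acc 10: bank2 row4 -> HIT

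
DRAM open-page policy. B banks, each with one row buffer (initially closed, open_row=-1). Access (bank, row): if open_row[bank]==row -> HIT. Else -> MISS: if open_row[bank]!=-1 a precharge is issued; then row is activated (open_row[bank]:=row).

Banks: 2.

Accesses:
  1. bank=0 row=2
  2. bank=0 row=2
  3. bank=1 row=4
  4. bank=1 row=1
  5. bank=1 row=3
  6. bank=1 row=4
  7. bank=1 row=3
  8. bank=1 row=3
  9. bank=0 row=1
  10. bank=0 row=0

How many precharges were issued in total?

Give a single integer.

Answer: 6

Derivation:
Acc 1: bank0 row2 -> MISS (open row2); precharges=0
Acc 2: bank0 row2 -> HIT
Acc 3: bank1 row4 -> MISS (open row4); precharges=0
Acc 4: bank1 row1 -> MISS (open row1); precharges=1
Acc 5: bank1 row3 -> MISS (open row3); precharges=2
Acc 6: bank1 row4 -> MISS (open row4); precharges=3
Acc 7: bank1 row3 -> MISS (open row3); precharges=4
Acc 8: bank1 row3 -> HIT
Acc 9: bank0 row1 -> MISS (open row1); precharges=5
Acc 10: bank0 row0 -> MISS (open row0); precharges=6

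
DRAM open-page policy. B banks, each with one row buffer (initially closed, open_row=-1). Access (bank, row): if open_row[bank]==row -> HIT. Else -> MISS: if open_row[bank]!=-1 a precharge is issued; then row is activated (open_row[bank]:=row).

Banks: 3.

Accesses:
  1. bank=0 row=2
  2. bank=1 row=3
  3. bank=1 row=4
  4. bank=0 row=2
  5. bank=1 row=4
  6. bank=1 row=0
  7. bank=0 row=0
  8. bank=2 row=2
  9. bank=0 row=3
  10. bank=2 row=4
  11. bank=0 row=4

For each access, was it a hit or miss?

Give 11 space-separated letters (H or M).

Answer: M M M H H M M M M M M

Derivation:
Acc 1: bank0 row2 -> MISS (open row2); precharges=0
Acc 2: bank1 row3 -> MISS (open row3); precharges=0
Acc 3: bank1 row4 -> MISS (open row4); precharges=1
Acc 4: bank0 row2 -> HIT
Acc 5: bank1 row4 -> HIT
Acc 6: bank1 row0 -> MISS (open row0); precharges=2
Acc 7: bank0 row0 -> MISS (open row0); precharges=3
Acc 8: bank2 row2 -> MISS (open row2); precharges=3
Acc 9: bank0 row3 -> MISS (open row3); precharges=4
Acc 10: bank2 row4 -> MISS (open row4); precharges=5
Acc 11: bank0 row4 -> MISS (open row4); precharges=6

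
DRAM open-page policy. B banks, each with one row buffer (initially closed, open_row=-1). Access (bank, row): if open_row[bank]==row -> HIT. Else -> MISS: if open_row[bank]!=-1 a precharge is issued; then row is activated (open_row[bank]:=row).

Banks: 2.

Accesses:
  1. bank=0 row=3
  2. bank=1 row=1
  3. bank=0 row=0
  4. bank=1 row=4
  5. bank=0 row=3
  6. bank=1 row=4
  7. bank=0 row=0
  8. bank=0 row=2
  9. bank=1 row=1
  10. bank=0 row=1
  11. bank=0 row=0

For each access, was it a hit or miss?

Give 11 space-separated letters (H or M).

Answer: M M M M M H M M M M M

Derivation:
Acc 1: bank0 row3 -> MISS (open row3); precharges=0
Acc 2: bank1 row1 -> MISS (open row1); precharges=0
Acc 3: bank0 row0 -> MISS (open row0); precharges=1
Acc 4: bank1 row4 -> MISS (open row4); precharges=2
Acc 5: bank0 row3 -> MISS (open row3); precharges=3
Acc 6: bank1 row4 -> HIT
Acc 7: bank0 row0 -> MISS (open row0); precharges=4
Acc 8: bank0 row2 -> MISS (open row2); precharges=5
Acc 9: bank1 row1 -> MISS (open row1); precharges=6
Acc 10: bank0 row1 -> MISS (open row1); precharges=7
Acc 11: bank0 row0 -> MISS (open row0); precharges=8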